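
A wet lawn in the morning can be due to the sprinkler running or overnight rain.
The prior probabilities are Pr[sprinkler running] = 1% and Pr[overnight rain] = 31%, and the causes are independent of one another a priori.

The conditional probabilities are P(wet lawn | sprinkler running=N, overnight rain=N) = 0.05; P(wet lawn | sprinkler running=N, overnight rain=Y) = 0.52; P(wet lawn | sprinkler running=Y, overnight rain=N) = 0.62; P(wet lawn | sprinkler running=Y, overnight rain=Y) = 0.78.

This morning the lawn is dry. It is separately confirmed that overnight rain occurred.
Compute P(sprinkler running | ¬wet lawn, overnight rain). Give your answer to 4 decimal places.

P(sprinkler running | ¬wet lawn, overnight rain) ≈ 0.0046

Sum P(¬wet lawn|·) weighted by the priors over both values of sprinkler running:
  P(¬wet lawn | overnight rain) = 0.48*0.99 + 0.22*0.01
        = 0.475200 + 0.002200 = 0.477400
Keeping only the sprinkler running-present terms gives 0.002200, so
  P(sprinkler running | ¬wet lawn, overnight rain) = 0.002200 / 0.477400 ≈ 0.0046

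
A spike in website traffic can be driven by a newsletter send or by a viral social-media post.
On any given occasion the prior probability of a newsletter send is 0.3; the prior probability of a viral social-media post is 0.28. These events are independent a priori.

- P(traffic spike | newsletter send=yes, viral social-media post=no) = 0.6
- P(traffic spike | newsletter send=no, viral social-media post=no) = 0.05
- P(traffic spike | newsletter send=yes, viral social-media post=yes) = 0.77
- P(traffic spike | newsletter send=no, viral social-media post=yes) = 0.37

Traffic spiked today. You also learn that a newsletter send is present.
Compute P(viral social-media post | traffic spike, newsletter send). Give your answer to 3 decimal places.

P(viral social-media post | traffic spike, newsletter send) ≈ 0.333

Numerator (weight on configurations with viral social-media post): 0.77×0.28 = 0.215600
Normalizer over all consistent configurations: 0.6×0.72 + 0.77×0.28 = 0.647600
P(viral social-media post | traffic spike, newsletter send) = 0.215600/0.647600 ≈ 0.333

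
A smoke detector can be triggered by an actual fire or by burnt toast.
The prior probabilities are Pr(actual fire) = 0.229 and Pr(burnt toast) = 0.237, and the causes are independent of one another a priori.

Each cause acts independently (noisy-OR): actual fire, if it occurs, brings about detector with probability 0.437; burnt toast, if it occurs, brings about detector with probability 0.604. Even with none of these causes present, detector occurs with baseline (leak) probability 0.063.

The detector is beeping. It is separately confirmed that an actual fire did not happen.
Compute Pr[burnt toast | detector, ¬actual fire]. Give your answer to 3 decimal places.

Pr[burnt toast | detector, ¬actual fire] ≈ 0.756

Under noisy-OR, P(detector | causes) = 1 − (1−0.063)·∏(1−qᵢ) over the active causes.
P(detector | ¬actual fire) = 0.063*0.763 + 0.628948*0.237 = 0.048069 + 0.149061 = 0.197130
Restricting to configurations with burnt toast present: 0.628948*0.237 = 0.149061.
Hence the posterior is 0.149061/0.197130 ≈ 0.756.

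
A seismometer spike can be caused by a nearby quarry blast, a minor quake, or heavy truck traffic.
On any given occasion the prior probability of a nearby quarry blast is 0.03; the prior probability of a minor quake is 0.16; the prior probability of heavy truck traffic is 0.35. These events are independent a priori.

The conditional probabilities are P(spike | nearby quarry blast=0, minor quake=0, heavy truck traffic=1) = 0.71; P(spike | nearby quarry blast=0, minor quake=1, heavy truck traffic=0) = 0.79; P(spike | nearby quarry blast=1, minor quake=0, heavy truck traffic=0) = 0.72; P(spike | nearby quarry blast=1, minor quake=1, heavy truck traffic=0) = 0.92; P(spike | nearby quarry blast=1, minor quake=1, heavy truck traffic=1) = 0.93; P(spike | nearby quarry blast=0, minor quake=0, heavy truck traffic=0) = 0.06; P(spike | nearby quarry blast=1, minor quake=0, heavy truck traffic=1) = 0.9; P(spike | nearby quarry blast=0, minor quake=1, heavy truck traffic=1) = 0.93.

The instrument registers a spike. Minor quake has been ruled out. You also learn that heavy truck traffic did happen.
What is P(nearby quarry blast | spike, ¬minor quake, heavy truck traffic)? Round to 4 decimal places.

P(nearby quarry blast | spike, ¬minor quake, heavy truck traffic) ≈ 0.0377

By total probability over both values of nearby quarry blast:
  P(spike | ¬minor quake, heavy truck traffic) = 0.71·0.97 + 0.9·0.03
        = 0.688700 + 0.027000 = 0.715700
Configurations with nearby quarry blast contribute 0.027000, so
  P(nearby quarry blast | spike, ¬minor quake, heavy truck traffic) = 0.027000 / 0.715700 ≈ 0.0377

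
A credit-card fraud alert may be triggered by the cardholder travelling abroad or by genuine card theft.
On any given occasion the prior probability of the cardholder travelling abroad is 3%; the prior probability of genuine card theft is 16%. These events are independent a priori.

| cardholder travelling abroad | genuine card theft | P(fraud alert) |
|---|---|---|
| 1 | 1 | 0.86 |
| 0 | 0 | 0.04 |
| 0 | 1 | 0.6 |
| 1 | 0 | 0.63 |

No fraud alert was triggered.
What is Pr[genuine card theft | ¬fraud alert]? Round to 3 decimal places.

Pr[genuine card theft | ¬fraud alert] ≈ 0.073

Enumerate the 4 (cardholder travelling abroad, genuine card theft) configurations and weight by the priors:
  P(¬fraud alert) = 0.96·0.97·0.84 + 0.4·0.97·0.16 + 0.37·0.03·0.84 + 0.14·0.03·0.16
        = 0.782208 + 0.062080 + 0.009324 + 0.000672 = 0.854284
Keeping only the genuine card theft-present terms gives 0.062752, so
  P(genuine card theft | ¬fraud alert) = 0.062752 / 0.854284 ≈ 0.073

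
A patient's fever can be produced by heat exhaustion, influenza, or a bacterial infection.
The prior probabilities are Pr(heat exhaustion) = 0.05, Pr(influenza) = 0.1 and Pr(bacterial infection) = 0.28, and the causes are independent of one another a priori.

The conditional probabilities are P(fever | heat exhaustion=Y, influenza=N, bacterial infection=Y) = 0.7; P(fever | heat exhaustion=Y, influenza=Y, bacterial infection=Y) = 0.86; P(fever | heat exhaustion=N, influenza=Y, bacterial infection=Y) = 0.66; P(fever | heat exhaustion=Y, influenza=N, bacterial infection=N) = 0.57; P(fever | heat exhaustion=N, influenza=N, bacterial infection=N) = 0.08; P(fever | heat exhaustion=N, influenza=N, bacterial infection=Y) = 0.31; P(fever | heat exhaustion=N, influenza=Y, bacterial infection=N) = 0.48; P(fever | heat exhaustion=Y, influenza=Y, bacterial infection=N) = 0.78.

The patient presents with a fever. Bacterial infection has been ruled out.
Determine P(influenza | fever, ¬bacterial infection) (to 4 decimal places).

By total probability over the 4 (heat exhaustion, influenza) configurations:
  P(fever | ¬bacterial infection) = 0.08·0.95·0.9 + 0.48·0.95·0.1 + 0.57·0.05·0.9 + 0.78·0.05·0.1
        = 0.068400 + 0.045600 + 0.025650 + 0.003900 = 0.143550
Keeping only the influenza-present terms gives 0.049500, so
  P(influenza | fever, ¬bacterial infection) = 0.049500 / 0.143550 ≈ 0.3448

P(influenza | fever, ¬bacterial infection) ≈ 0.3448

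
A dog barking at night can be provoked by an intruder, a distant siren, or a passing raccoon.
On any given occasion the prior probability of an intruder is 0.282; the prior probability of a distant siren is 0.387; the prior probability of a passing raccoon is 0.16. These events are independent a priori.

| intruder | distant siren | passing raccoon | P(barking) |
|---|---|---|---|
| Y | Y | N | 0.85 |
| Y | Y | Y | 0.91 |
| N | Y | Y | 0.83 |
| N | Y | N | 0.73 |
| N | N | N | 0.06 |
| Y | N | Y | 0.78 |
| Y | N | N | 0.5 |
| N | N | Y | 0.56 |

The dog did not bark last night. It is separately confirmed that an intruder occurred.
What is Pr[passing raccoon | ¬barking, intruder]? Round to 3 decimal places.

Sum P(¬barking|·) weighted by the priors over the 4 (distant siren, passing raccoon) configurations:
  P(¬barking | intruder) = 0.5×0.613×0.84 + 0.22×0.613×0.16 + 0.15×0.387×0.84 + 0.09×0.387×0.16
        = 0.257460 + 0.021578 + 0.048762 + 0.005573 = 0.333373
The terms with passing raccoon present sum to 0.027151, so
  P(passing raccoon | ¬barking, intruder) = 0.027151 / 0.333373 ≈ 0.081

Pr[passing raccoon | ¬barking, intruder] ≈ 0.081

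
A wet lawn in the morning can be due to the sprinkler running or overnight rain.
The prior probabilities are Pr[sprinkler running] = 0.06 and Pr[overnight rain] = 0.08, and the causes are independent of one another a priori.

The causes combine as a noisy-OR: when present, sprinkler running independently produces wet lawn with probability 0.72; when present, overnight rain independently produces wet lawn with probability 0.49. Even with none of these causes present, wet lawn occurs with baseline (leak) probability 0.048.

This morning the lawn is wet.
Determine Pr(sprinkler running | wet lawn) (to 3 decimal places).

Under noisy-OR, P(wet lawn | causes) = 1 − (1−0.048)·∏(1−qᵢ) over the active causes.
Weight on sprinkler running=true, given the evidence: 0.040486 + 0.004147 = 0.044633
The normalizing constant is 0.048*0.94*0.92 + 0.51448*0.94*0.08 + 0.73344*0.06*0.92 + 0.864054*0.06*0.08 = 0.124832
Posterior = 0.044633 / 0.124832 ≈ 0.358

Pr(sprinkler running | wet lawn) ≈ 0.358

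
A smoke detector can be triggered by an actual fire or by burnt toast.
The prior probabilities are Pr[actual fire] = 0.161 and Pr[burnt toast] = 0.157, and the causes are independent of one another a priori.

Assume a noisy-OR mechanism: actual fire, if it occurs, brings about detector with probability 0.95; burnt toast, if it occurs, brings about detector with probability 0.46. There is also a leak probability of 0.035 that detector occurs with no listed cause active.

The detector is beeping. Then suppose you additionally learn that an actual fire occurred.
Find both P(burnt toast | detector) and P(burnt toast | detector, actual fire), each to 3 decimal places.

P(burnt toast | detector) ≈ 0.363; P(burnt toast | detector, actual fire) ≈ 0.160

Under noisy-OR, P(detector | causes) = 1 − (1−0.035)·∏(1−qᵢ) over the active causes.
Enumerate the 4 (actual fire, burnt toast) configurations and weight by the priors:
  P(detector) = 0.035·0.839·0.843 + 0.4789·0.839·0.157 + 0.95175·0.161·0.843 + 0.973945·0.161·0.157
        = 0.024755 + 0.063082 + 0.129174 + 0.024618 = 0.241629
Keeping only the burnt toast-present terms gives 0.087700, so
  P(burnt toast | detector) = 0.087700 / 0.241629 ≈ 0.363

With the extra evidence:
Enumerate both values of burnt toast and weight by the priors:
  P(detector | actual fire) = 0.95175·0.843 + 0.973945·0.157
        = 0.802325 + 0.152909 = 0.955234
The terms with burnt toast present sum to 0.152909, so
  P(burnt toast | detector, actual fire) = 0.152909 / 0.955234 ≈ 0.160
The drop from 0.363 to 0.160 is the explaining-away (discounting) effect.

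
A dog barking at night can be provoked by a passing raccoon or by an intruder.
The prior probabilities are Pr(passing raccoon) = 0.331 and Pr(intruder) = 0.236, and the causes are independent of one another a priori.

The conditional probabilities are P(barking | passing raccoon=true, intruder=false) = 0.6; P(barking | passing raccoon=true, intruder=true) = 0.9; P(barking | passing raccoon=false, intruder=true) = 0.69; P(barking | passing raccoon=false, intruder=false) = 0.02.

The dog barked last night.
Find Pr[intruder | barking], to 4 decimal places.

Pr[intruder | barking] ≈ 0.5253

Numerator (weight on configurations with intruder): 0.108940 + 0.070304 = 0.179244
The normalizing constant is 0.02×0.669×0.764 + 0.69×0.669×0.236 + 0.6×0.331×0.764 + 0.9×0.331×0.236 = 0.341196
Posterior = 0.179244 / 0.341196 ≈ 0.5253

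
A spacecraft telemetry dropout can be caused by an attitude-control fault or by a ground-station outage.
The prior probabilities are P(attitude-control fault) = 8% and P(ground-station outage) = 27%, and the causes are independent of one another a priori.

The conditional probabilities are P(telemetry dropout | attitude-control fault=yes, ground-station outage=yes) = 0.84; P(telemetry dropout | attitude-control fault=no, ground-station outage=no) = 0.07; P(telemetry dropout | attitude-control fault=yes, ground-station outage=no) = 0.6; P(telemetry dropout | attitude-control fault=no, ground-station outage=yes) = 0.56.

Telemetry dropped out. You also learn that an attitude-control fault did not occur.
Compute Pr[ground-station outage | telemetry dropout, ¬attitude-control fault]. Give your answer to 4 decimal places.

Pr[ground-station outage | telemetry dropout, ¬attitude-control fault] ≈ 0.7474

Weight on ground-station outage=true, given the evidence: 0.56×0.27 = 0.151200
The normalizing constant is 0.07×0.73 + 0.56×0.27 = 0.202300
Posterior = 0.151200 / 0.202300 ≈ 0.7474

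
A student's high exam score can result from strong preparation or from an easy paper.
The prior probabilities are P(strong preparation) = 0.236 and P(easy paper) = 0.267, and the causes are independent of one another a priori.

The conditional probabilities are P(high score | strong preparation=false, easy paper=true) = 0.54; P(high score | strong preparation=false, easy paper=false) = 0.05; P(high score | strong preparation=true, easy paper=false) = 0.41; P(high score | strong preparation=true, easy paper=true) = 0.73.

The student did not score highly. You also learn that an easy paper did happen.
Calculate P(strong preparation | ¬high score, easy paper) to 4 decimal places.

P(strong preparation | ¬high score, easy paper) ≈ 0.1535

For the numerator, keep only strong preparation=true terms: 0.27·0.236 = 0.063720
The normalizing constant is 0.46·0.764 + 0.27·0.236 = 0.415160
P(strong preparation | ¬high score, easy paper) = 0.063720/0.415160 ≈ 0.1535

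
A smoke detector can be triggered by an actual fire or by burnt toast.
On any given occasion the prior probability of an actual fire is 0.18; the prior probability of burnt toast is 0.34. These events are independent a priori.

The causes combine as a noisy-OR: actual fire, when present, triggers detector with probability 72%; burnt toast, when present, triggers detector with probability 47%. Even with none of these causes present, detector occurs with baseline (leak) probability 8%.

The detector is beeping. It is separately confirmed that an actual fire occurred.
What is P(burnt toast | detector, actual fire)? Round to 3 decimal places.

Under noisy-OR, P(detector | causes) = 1 − (1−0.08)·∏(1−qᵢ) over the active causes.
Weight on burnt toast=true, given the evidence: 0.863472*0.34 = 0.293580
The normalizing constant is 0.7424*0.66 + 0.863472*0.34 = 0.783564
P(burnt toast | detector, actual fire) = 0.293580/0.783564 ≈ 0.375

P(burnt toast | detector, actual fire) ≈ 0.375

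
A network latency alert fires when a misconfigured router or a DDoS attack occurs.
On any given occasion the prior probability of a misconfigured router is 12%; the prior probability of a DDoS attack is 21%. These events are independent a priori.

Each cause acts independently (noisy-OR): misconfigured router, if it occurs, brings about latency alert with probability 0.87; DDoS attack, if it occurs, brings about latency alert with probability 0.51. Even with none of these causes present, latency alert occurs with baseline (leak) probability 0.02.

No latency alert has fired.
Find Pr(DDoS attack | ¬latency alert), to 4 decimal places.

Under noisy-OR, P(latency alert | causes) = 1 − (1−0.02)·∏(1−qᵢ) over the active causes.
P(¬latency alert) = 0.98×0.88×0.79 + 0.4802×0.88×0.21 + 0.1274×0.12×0.79 + 0.062426×0.12×0.21 = 0.681296 + 0.088741 + 0.012078 + 0.001573 = 0.783688
The DDoS attack-present share is 0.088741 + 0.001573 = 0.090314.
Hence the posterior is 0.090314/0.783688 ≈ 0.1152.

Pr(DDoS attack | ¬latency alert) ≈ 0.1152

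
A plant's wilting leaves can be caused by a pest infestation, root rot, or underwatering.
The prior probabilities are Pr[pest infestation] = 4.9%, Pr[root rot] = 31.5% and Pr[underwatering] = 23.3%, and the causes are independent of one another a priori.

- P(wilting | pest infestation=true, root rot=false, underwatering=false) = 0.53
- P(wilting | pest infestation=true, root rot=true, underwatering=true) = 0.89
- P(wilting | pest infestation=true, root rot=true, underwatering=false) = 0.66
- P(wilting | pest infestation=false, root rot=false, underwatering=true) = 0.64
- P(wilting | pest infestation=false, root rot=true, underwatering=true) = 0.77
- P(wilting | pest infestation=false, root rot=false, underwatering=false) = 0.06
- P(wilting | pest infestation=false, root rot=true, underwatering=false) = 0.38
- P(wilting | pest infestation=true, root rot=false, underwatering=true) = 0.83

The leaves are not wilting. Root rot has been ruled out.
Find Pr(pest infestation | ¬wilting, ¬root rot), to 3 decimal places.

Pr(pest infestation | ¬wilting, ¬root rot) ≈ 0.025

P(¬wilting | ¬root rot) = 0.94*0.951*0.767 + 0.36*0.951*0.233 + 0.47*0.049*0.767 + 0.17*0.049*0.233 = 0.685652 + 0.079770 + 0.017664 + 0.001941 = 0.785027
Restricting to configurations with pest infestation present: 0.017664 + 0.001941 = 0.019605.
So P(pest infestation | ¬wilting, ¬root rot) = 0.019605/0.785027 ≈ 0.025.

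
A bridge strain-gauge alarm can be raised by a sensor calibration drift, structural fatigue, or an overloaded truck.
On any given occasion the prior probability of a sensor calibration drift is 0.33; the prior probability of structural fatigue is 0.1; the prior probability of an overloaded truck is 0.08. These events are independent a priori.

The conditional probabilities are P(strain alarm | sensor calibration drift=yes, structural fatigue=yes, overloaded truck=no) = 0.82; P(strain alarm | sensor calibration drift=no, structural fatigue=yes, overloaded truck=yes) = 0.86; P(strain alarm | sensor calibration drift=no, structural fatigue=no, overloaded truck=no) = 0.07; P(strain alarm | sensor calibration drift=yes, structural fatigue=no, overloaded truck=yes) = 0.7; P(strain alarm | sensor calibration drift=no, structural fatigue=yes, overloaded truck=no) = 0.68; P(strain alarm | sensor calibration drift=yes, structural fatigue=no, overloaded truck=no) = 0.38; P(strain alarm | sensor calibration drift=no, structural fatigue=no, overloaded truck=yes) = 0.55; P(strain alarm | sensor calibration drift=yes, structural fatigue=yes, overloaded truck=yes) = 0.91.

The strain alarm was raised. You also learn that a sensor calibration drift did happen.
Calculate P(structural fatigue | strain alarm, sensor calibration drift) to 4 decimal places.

By total probability over the 4 (structural fatigue, overloaded truck) configurations:
  P(strain alarm | sensor calibration drift) = 0.38·0.9·0.92 + 0.7·0.9·0.08 + 0.82·0.1·0.92 + 0.91·0.1·0.08
        = 0.314640 + 0.050400 + 0.075440 + 0.007280 = 0.447760
Configurations with structural fatigue contribute 0.082720, so
  P(structural fatigue | strain alarm, sensor calibration drift) = 0.082720 / 0.447760 ≈ 0.1847

P(structural fatigue | strain alarm, sensor calibration drift) ≈ 0.1847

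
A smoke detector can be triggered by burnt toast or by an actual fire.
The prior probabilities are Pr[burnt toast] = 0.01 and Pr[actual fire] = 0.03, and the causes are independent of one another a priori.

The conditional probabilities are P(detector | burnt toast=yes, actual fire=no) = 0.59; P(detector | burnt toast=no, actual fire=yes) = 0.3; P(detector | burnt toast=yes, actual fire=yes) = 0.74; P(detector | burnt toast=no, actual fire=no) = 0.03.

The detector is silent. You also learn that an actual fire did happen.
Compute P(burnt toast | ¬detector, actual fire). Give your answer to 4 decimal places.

Weight on burnt toast=true, given the evidence: 0.26·0.01 = 0.002600
Normalizer over all consistent configurations: 0.7·0.99 + 0.26·0.01 = 0.695600
Posterior = 0.002600 / 0.695600 ≈ 0.0037

P(burnt toast | ¬detector, actual fire) ≈ 0.0037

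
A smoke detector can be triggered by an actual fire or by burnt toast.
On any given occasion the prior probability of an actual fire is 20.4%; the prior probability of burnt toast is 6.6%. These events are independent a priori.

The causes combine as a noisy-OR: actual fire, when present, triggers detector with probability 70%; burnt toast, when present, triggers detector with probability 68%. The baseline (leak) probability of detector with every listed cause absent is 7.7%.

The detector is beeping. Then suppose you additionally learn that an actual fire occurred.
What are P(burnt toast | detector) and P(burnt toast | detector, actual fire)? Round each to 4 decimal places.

P(burnt toast | detector) ≈ 0.2017; P(burnt toast | detector, actual fire) ≈ 0.0818

Under noisy-OR, P(detector | causes) = 1 − (1−0.077)·∏(1−qᵢ) over the active causes.
Numerator (weight on configurations with burnt toast): 0.037019 + 0.012271 = 0.049290
Normalizer over all consistent configurations: 0.077×0.796×0.934 + 0.70464×0.796×0.066 + 0.7231×0.204×0.934 + 0.911392×0.204×0.066 = 0.244314
P(burnt toast | detector) = 0.049290/0.244314 ≈ 0.2017

With the extra evidence:
Weight on burnt toast=true, given the evidence: 0.911392·0.066 = 0.060152
The normalizing constant is 0.7231·0.934 + 0.911392·0.066 = 0.735527
P(burnt toast | detector, actual fire) = 0.060152/0.735527 ≈ 0.0818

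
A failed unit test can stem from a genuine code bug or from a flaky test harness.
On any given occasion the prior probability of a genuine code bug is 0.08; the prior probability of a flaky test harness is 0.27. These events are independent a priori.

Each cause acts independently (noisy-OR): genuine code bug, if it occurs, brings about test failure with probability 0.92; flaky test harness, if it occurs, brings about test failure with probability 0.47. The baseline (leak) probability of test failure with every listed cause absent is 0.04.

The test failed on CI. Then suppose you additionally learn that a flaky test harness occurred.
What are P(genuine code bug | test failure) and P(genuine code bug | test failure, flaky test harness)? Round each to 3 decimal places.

P(genuine code bug | test failure) ≈ 0.334; P(genuine code bug | test failure, flaky test harness) ≈ 0.145

Under noisy-OR, P(test failure | causes) = 1 − (1−0.04)·∏(1−qᵢ) over the active causes.
Numerator (weight on configurations with genuine code bug): 0.053915 + 0.020721 = 0.074636
The normalizing constant is 0.04·0.92·0.73 + 0.4912·0.92·0.27 + 0.9232·0.08·0.73 + 0.959296·0.08·0.27 = 0.223514
P(genuine code bug | test failure) = 0.074636/0.223514 ≈ 0.334

Now condition on the additional information:
Numerator (weight on configurations with genuine code bug): 0.959296·0.08 = 0.076744
The normalizing constant is 0.4912·0.92 + 0.959296·0.08 = 0.528648
P(genuine code bug | test failure, flaky test harness) = 0.076744/0.528648 ≈ 0.145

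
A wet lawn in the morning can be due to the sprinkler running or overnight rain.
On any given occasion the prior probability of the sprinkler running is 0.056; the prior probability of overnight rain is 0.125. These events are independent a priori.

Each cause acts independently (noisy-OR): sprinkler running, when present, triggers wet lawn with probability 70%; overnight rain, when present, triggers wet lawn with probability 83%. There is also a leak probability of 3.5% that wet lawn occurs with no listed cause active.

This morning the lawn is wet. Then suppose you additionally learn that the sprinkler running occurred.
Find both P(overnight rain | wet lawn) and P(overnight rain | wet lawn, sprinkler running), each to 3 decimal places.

Under noisy-OR, P(wet lawn | causes) = 1 − (1−0.035)·∏(1−qᵢ) over the active causes.
Weight on overnight rain=true, given the evidence: 0.098642 + 0.006655 = 0.105297
Normalizer over all consistent configurations: 0.035*0.944*0.875 + 0.83595*0.944*0.125 + 0.7105*0.056*0.875 + 0.950785*0.056*0.125 = 0.169022
Posterior = 0.105297 / 0.169022 ≈ 0.623

Now condition on the additional information:
Enumerate both values of overnight rain and weight by the priors:
  P(wet lawn | sprinkler running) = 0.7105*0.875 + 0.950785*0.125
        = 0.621688 + 0.118848 = 0.740536
Configurations with overnight rain contribute 0.118848, so
  P(overnight rain | wet lawn, sprinkler running) = 0.118848 / 0.740536 ≈ 0.160

P(overnight rain | wet lawn) ≈ 0.623; P(overnight rain | wet lawn, sprinkler running) ≈ 0.160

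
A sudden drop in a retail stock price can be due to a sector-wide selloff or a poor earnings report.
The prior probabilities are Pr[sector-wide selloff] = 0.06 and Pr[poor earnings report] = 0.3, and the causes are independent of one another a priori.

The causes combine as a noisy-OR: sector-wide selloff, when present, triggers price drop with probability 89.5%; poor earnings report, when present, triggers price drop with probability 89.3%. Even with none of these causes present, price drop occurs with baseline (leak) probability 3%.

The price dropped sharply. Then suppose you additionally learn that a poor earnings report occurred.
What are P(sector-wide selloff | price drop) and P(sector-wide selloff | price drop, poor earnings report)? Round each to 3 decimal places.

Under noisy-OR, P(price drop | causes) = 1 − (1−0.03)·∏(1−qᵢ) over the active causes.
P(price drop) = 0.03*0.94*0.7 + 0.89621*0.94*0.3 + 0.89815*0.06*0.7 + 0.989102*0.06*0.3 = 0.019740 + 0.252731 + 0.037722 + 0.017804 = 0.327997
Restricting to configurations with sector-wide selloff present: 0.037722 + 0.017804 = 0.055526.
So P(sector-wide selloff | price drop) = 0.055526/0.327997 ≈ 0.169.

With the extra evidence:
Sum P(price drop|·) weighted by the priors over both values of sector-wide selloff:
  P(price drop | poor earnings report) = 0.89621·0.94 + 0.989102·0.06
        = 0.842437 + 0.059346 = 0.901783
The terms with sector-wide selloff present sum to 0.059346, so
  P(sector-wide selloff | price drop, poor earnings report) = 0.059346 / 0.901783 ≈ 0.066
Conditioning on poor earnings report lowers the posterior on sector-wide selloff: the classic explaining-away effect in a common-effect structure.

P(sector-wide selloff | price drop) ≈ 0.169; P(sector-wide selloff | price drop, poor earnings report) ≈ 0.066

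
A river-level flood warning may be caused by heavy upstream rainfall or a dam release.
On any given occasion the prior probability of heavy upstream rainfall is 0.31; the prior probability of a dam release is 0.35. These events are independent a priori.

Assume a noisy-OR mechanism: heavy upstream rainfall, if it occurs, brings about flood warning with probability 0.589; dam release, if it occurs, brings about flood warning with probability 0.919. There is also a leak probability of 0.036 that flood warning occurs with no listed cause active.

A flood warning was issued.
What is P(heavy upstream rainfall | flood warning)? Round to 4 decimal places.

Under noisy-OR, P(flood warning | causes) = 1 − (1−0.036)·∏(1−qᵢ) over the active causes.
Sum P(flood warning|·) weighted by the priors over the 4 (heavy upstream rainfall, dam release) configurations:
  P(flood warning) = 0.036*0.69*0.65 + 0.921916*0.69*0.35 + 0.603796*0.31*0.65 + 0.967907*0.31*0.35
        = 0.016146 + 0.222643 + 0.121665 + 0.105018 = 0.465472
The terms with heavy upstream rainfall present sum to 0.226683, so
  P(heavy upstream rainfall | flood warning) = 0.226683 / 0.465472 ≈ 0.4870

P(heavy upstream rainfall | flood warning) ≈ 0.4870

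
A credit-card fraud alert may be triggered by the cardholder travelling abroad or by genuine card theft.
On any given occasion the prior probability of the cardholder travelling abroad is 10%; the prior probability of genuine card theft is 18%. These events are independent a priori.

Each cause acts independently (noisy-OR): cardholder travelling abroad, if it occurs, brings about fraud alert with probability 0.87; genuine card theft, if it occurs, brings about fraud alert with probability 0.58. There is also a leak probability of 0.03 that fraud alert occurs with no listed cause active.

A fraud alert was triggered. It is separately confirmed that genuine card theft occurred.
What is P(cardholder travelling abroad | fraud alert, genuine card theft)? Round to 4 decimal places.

P(cardholder travelling abroad | fraud alert, genuine card theft) ≈ 0.1508

Under noisy-OR, P(fraud alert | causes) = 1 − (1−0.03)·∏(1−qᵢ) over the active causes.
Sum P(fraud alert|·) weighted by the priors over both values of cardholder travelling abroad:
  P(fraud alert | genuine card theft) = 0.5926×0.9 + 0.947038×0.1
        = 0.533340 + 0.094704 = 0.628044
Keeping only the cardholder travelling abroad-present terms gives 0.094704, so
  P(cardholder travelling abroad | fraud alert, genuine card theft) = 0.094704 / 0.628044 ≈ 0.1508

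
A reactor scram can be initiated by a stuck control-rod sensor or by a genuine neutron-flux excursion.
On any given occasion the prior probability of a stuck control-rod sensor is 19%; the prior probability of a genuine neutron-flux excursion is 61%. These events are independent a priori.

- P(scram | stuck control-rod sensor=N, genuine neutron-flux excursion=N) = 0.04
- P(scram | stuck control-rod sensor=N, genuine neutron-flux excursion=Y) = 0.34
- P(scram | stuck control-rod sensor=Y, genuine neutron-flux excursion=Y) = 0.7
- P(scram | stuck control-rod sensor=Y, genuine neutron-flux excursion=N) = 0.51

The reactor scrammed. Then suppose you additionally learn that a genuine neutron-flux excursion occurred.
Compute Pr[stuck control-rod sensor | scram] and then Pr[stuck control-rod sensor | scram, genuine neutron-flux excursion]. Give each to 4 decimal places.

P(scram) = 0.04*0.81*0.39 + 0.34*0.81*0.61 + 0.51*0.19*0.39 + 0.7*0.19*0.61 = 0.012636 + 0.167994 + 0.037791 + 0.081130 = 0.299551
Restricting to configurations with stuck control-rod sensor present: 0.037791 + 0.081130 = 0.118921.
P(stuck control-rod sensor | scram) = 0.118921 / 0.299551 ≈ 0.3970

Now also conditioning on genuine neutron-flux excursion=true:
Numerator (weight on configurations with stuck control-rod sensor): 0.7·0.19 = 0.133000
Denominator P(scram | genuine neutron-flux excursion): 0.34·0.81 + 0.7·0.19 = 0.408400
P(stuck control-rod sensor | scram, genuine neutron-flux excursion) = 0.133000/0.408400 ≈ 0.3257
This is intercausal reasoning (explaining away): once genuine neutron-flux excursion accounts for the scram, stuck control-rod sensor becomes less likely.

Pr[stuck control-rod sensor | scram] ≈ 0.3970; Pr[stuck control-rod sensor | scram, genuine neutron-flux excursion] ≈ 0.3257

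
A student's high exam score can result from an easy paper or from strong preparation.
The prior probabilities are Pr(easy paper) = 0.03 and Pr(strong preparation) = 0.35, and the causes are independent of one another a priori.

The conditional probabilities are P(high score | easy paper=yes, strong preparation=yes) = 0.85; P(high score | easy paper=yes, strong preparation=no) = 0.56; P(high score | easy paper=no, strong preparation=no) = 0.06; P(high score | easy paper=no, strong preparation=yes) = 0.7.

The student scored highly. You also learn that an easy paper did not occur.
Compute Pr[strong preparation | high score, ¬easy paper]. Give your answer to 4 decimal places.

Numerator (weight on configurations with strong preparation): 0.7·0.35 = 0.245000
The normalizing constant is 0.06·0.65 + 0.7·0.35 = 0.284000
Posterior = 0.245000 / 0.284000 ≈ 0.8627

Pr[strong preparation | high score, ¬easy paper] ≈ 0.8627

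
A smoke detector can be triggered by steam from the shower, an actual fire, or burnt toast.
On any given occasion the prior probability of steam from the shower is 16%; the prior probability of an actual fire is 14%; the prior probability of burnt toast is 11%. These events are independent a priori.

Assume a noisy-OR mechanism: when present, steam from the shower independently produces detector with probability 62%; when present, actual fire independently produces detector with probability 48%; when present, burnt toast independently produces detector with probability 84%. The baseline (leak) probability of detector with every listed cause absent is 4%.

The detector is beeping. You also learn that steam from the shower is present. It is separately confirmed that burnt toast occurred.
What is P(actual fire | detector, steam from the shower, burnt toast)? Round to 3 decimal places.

Under noisy-OR, P(detector | causes) = 1 − (1−0.04)·∏(1−qᵢ) over the active causes.
By total probability over both values of actual fire:
  P(detector | steam from the shower, burnt toast) = 0.941632×0.86 + 0.969649×0.14
        = 0.809804 + 0.135751 = 0.945555
The terms with actual fire present sum to 0.135751, so
  P(actual fire | detector, steam from the shower, burnt toast) = 0.135751 / 0.945555 ≈ 0.144

P(actual fire | detector, steam from the shower, burnt toast) ≈ 0.144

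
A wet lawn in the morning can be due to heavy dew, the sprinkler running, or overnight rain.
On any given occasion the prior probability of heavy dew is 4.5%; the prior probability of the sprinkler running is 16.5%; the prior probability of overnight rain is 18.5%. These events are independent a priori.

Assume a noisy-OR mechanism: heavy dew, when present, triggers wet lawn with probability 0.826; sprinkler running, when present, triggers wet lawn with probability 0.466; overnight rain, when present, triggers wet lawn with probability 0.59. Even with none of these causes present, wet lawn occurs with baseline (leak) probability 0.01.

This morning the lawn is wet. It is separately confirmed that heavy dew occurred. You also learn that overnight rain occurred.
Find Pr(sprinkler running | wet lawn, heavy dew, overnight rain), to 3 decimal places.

Under noisy-OR, P(wet lawn | causes) = 1 − (1−0.01)·∏(1−qᵢ) over the active causes.
Weight on sprinkler running=true, given the evidence: 0.962285·0.165 = 0.158777
Denominator P(wet lawn | heavy dew, overnight rain): 0.929373·0.835 + 0.962285·0.165 = 0.934803
Posterior = 0.158777 / 0.934803 ≈ 0.170

Pr(sprinkler running | wet lawn, heavy dew, overnight rain) ≈ 0.170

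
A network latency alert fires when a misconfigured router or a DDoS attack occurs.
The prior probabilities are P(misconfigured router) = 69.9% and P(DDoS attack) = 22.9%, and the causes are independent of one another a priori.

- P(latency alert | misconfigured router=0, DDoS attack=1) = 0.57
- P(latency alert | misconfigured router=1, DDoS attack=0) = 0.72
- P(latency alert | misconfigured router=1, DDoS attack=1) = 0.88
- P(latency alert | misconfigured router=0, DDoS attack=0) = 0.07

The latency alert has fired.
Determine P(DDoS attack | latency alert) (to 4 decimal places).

P(DDoS attack | latency alert) ≈ 0.3083

Enumerate the 4 (misconfigured router, DDoS attack) configurations and weight by the priors:
  P(latency alert) = 0.07×0.301×0.771 + 0.57×0.301×0.229 + 0.72×0.699×0.771 + 0.88×0.699×0.229
        = 0.016245 + 0.039290 + 0.388029 + 0.140862 = 0.584426
Configurations with DDoS attack contribute 0.180152, so
  P(DDoS attack | latency alert) = 0.180152 / 0.584426 ≈ 0.3083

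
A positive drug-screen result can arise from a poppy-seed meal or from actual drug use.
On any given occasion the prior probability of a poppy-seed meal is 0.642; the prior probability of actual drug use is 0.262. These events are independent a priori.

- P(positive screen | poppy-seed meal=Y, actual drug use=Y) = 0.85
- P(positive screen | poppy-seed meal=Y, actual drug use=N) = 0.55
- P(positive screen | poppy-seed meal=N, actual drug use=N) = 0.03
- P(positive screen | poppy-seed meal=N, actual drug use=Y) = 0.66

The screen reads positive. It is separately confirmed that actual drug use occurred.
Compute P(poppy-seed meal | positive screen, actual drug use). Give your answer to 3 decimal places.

P(poppy-seed meal | positive screen, actual drug use) ≈ 0.698

For the numerator, keep only poppy-seed meal=true terms: 0.85·0.642 = 0.545700
Normalizer over all consistent configurations: 0.66·0.358 + 0.85·0.642 = 0.781980
Posterior = 0.545700 / 0.781980 ≈ 0.698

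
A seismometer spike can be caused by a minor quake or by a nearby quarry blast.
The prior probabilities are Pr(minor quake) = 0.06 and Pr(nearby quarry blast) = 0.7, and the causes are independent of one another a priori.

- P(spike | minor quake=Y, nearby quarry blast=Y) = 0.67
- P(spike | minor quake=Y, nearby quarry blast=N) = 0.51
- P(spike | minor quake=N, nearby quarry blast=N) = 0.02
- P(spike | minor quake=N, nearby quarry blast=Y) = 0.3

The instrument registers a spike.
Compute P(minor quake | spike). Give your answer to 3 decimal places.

P(minor quake | spike) ≈ 0.155

Sum P(spike|·) weighted by the priors over the 4 (minor quake, nearby quarry blast) configurations:
  P(spike) = 0.02·0.94·0.3 + 0.3·0.94·0.7 + 0.51·0.06·0.3 + 0.67·0.06·0.7
        = 0.005640 + 0.197400 + 0.009180 + 0.028140 = 0.240360
Keeping only the minor quake-present terms gives 0.037320, so
  P(minor quake | spike) = 0.037320 / 0.240360 ≈ 0.155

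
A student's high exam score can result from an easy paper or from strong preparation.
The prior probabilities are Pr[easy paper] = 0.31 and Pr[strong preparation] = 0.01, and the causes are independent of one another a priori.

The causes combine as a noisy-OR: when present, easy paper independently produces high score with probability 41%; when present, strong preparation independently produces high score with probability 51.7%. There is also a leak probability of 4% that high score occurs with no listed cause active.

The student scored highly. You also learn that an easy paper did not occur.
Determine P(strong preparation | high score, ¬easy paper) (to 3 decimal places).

P(strong preparation | high score, ¬easy paper) ≈ 0.119

Under noisy-OR, P(high score | causes) = 1 − (1−0.04)·∏(1−qᵢ) over the active causes.
Enumerate both values of strong preparation and weight by the priors:
  P(high score | ¬easy paper) = 0.04*0.99 + 0.53632*0.01
        = 0.039600 + 0.005363 = 0.044963
The terms with strong preparation present sum to 0.005363, so
  P(strong preparation | high score, ¬easy paper) = 0.005363 / 0.044963 ≈ 0.119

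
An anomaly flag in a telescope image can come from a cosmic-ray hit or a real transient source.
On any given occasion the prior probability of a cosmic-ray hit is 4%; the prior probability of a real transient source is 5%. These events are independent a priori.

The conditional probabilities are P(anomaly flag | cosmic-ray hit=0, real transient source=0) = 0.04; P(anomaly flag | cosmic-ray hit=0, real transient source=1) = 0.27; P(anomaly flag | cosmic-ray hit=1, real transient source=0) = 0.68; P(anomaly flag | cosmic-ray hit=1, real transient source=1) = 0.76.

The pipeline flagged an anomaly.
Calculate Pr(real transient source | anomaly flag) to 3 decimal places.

Pr(real transient source | anomaly flag) ≈ 0.189

By total probability over the 4 (cosmic-ray hit, real transient source) configurations:
  P(anomaly flag) = 0.04*0.96*0.95 + 0.27*0.96*0.05 + 0.68*0.04*0.95 + 0.76*0.04*0.05
        = 0.036480 + 0.012960 + 0.025840 + 0.001520 = 0.076800
The terms with real transient source present sum to 0.014480, so
  P(real transient source | anomaly flag) = 0.014480 / 0.076800 ≈ 0.189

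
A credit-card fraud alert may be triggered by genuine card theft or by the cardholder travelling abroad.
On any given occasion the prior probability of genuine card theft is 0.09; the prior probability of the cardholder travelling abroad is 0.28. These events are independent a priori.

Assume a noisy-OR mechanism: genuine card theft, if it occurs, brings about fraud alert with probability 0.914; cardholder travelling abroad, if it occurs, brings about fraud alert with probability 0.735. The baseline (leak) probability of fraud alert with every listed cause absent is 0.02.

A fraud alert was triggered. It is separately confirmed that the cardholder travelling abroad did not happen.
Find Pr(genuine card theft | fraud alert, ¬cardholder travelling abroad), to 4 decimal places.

Under noisy-OR, P(fraud alert | causes) = 1 − (1−0.02)·∏(1−qᵢ) over the active causes.
By total probability over both values of genuine card theft:
  P(fraud alert | ¬cardholder travelling abroad) = 0.02·0.91 + 0.91572·0.09
        = 0.018200 + 0.082415 = 0.100615
Configurations with genuine card theft contribute 0.082415, so
  P(genuine card theft | fraud alert, ¬cardholder travelling abroad) = 0.082415 / 0.100615 ≈ 0.8191

Pr(genuine card theft | fraud alert, ¬cardholder travelling abroad) ≈ 0.8191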